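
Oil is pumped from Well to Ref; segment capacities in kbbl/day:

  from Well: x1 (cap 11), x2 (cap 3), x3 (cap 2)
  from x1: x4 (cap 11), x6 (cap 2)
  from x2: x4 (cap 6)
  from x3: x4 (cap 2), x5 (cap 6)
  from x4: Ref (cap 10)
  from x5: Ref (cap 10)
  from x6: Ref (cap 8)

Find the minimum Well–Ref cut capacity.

14

Augment Well→x1→x4→Ref: bottleneck 10, flow now 10.
Augment Well→x1→x6→Ref: bottleneck 1, flow now 11.
Augment Well→x3→x5→Ref: bottleneck 2, flow now 13.
Augment Well→x2→x4→x1→x6→Ref: bottleneck 1, flow now 14. (uses reverse residual edge)
No augmenting path remains; maximum flow = 14.
By max-flow min-cut, the minimum cut capacity equals the max flow.
In the residual graph, reachable from Well: {Well, x1, x2, x4}.
Min-cut edges: Well→x3 (2), x1→x6 (2), x4→Ref (10); capacity 2 + 2 + 10 = 14.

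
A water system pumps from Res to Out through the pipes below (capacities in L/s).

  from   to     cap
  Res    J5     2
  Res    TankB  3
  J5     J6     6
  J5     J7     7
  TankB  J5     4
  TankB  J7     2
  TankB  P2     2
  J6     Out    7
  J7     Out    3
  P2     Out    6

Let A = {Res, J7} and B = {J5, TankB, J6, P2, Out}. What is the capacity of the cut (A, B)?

Edges leaving {Res, J7}: Res→J5 (2), Res→TankB (3), J7→Out (3).
Cut capacity = 2 + 3 + 3 = 8.

8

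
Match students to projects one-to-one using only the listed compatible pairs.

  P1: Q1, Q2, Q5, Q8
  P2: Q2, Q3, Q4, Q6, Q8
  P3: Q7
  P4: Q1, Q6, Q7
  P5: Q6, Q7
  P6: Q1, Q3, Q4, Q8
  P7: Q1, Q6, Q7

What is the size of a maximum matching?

6

Unit-capacity flow: source→left, listed edges, right→sink; max matching = max flow.
Augmenting path P1→Q1 (+1); matched 1.
Augmenting path P2→Q2 (+1); matched 2.
Augmenting path P3→Q7 (+1); matched 3.
Augmenting path P4→Q6 (+1); matched 4.
Augmenting path P6→Q3 (+1); matched 5.
Augmenting path P7→Q1→P1→Q5 (+1); matched 6.
No augmenting path remains; maximum matching = 6.
König certificate: {P1, P2, P6, Q1, Q6, Q7} is a vertex cover of size 6 (every listed pair touches it), so no matching can be larger.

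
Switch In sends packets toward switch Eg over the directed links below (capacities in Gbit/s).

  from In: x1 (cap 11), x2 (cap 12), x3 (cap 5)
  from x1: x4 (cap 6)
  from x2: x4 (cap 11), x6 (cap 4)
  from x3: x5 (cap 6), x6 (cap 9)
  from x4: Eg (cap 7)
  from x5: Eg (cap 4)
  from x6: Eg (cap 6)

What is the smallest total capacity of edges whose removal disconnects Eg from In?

16

Augment In→x1→x4→Eg: bottleneck 6, flow now 6.
Augment In→x2→x4→Eg: bottleneck 1, flow now 7.
Augment In→x2→x6→Eg: bottleneck 4, flow now 11.
Augment In→x3→x5→Eg: bottleneck 4, flow now 15.
Augment In→x3→x6→Eg: bottleneck 1, flow now 16.
No augmenting path remains; maximum flow = 16.
By max-flow min-cut, the minimum cut capacity equals the max flow.
In the residual graph, reachable from In: {In, x1, x2, x4}.
Min-cut edges: In→x3 (5), x2→x6 (4), x4→Eg (7); capacity 5 + 4 + 7 = 16.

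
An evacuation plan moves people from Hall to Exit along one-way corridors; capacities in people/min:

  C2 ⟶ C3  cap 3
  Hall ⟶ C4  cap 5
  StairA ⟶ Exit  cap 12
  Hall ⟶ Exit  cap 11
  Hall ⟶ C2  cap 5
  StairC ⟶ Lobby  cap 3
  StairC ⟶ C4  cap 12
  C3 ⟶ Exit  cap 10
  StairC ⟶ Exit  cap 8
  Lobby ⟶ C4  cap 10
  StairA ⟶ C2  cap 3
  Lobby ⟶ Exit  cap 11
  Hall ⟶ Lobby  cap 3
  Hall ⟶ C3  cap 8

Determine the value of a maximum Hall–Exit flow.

Augment Hall→Exit: bottleneck 11, flow now 11.
Augment Hall→Lobby→Exit: bottleneck 3, flow now 14.
Augment Hall→C3→Exit: bottleneck 8, flow now 22.
Augment Hall→C2→C3→Exit: bottleneck 2, flow now 24.
No augmenting path remains; maximum flow = 24.
In the residual graph, reachable from Hall: {Hall, C2, C4, C3}.
Min-cut edges: Hall→Lobby (3), Hall→Exit (11), C3→Exit (10); capacity 3 + 11 + 10 = 24.
This cut is saturated, so no flow can exceed 24.

24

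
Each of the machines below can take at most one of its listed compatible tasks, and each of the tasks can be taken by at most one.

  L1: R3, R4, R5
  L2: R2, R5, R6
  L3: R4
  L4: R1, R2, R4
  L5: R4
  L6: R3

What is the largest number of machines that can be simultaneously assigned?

Unit-capacity flow: source→left, listed edges, right→sink; max matching = max flow.
Augmenting path L1→R3 (+1); matched 1.
Augmenting path L2→R2 (+1); matched 2.
Augmenting path L3→R4 (+1); matched 3.
Augmenting path L4→R1 (+1); matched 4.
Augmenting path L6→R3→L1→R5 (+1); matched 5.
No augmenting path remains; maximum matching = 5.
König certificate: {L1, L2, L4, L6, R4} is a vertex cover of size 5 (every listed pair touches it), so no matching can be larger.

5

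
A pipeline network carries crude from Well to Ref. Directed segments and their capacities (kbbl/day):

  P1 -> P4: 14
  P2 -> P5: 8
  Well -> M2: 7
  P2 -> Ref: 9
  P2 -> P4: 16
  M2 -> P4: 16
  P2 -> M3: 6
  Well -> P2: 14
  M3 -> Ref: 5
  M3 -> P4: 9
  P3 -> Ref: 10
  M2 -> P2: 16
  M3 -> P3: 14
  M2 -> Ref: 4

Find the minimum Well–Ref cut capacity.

Augment Well→M2→Ref: bottleneck 4, flow now 4.
Augment Well→P2→Ref: bottleneck 9, flow now 13.
Augment Well→P2→M3→Ref: bottleneck 5, flow now 18.
Augment Well→M2→P2→M3→P3→Ref: bottleneck 1, flow now 19.
No augmenting path remains; maximum flow = 19.
By max-flow min-cut, the minimum cut capacity equals the max flow.
In the residual graph, reachable from Well: {Well, M2, P2, P4, P5}.
Min-cut edges: M2→Ref (4), P2→M3 (6), P2→Ref (9); capacity 4 + 6 + 9 = 19.

19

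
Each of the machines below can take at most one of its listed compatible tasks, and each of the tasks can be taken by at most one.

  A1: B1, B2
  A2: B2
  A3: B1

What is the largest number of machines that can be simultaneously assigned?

Unit-capacity flow: source→left, listed edges, right→sink; max matching = max flow.
Augmenting path A1→B1 (+1); matched 1.
Augmenting path A2→B2 (+1); matched 2.
No augmenting path remains; maximum matching = 2.
König certificate: {B1, B2} is a vertex cover of size 2 (every listed pair touches it), so no matching can be larger.

2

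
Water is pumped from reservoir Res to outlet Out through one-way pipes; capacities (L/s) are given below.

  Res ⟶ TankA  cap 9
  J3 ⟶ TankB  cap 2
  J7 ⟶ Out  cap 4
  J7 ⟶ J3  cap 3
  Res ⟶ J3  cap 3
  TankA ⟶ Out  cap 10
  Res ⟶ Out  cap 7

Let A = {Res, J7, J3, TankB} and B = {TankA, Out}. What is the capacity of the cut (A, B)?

20

Edges leaving {Res, J7, J3, TankB}: Res→TankA (9), Res→Out (7), J7→Out (4).
Cut capacity = 9 + 7 + 4 = 20.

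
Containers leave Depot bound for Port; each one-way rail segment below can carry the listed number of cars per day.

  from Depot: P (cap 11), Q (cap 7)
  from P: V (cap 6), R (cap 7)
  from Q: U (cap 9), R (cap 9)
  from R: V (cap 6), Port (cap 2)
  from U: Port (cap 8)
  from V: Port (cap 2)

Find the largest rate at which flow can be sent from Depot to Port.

Augment Depot→P→R→Port: bottleneck 2, flow now 2.
Augment Depot→P→V→Port: bottleneck 2, flow now 4.
Augment Depot→Q→U→Port: bottleneck 7, flow now 11.
No augmenting path remains; maximum flow = 11.
In the residual graph, reachable from Depot: {Depot, P, R, V}.
Min-cut edges: Depot→Q (7), R→Port (2), V→Port (2); capacity 7 + 2 + 2 = 11.
This cut is saturated, so no flow can exceed 11.

11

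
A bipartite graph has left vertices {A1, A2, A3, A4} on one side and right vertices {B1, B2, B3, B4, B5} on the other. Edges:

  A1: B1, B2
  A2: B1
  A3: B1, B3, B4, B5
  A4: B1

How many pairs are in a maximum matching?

Unit-capacity flow: source→left, listed edges, right→sink; max matching = max flow.
Augmenting path A1→B1 (+1); matched 1.
Augmenting path A3→B3 (+1); matched 2.
Augmenting path A2→B1→A1→B2 (+1); matched 3.
No augmenting path remains; maximum matching = 3.
König certificate: {A1, A3, B1} is a vertex cover of size 3 (every listed pair touches it), so no matching can be larger.

3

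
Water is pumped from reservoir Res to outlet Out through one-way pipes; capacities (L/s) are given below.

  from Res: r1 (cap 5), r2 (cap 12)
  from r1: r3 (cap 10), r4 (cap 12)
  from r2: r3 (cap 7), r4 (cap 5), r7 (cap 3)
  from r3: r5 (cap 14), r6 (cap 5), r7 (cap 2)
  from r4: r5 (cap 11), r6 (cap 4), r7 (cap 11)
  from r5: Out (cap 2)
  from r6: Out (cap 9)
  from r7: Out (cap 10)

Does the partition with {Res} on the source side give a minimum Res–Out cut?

Given cut capacity: 5 + 12 = 17.
Augment Res→r2→r7→Out: bottleneck 3, flow now 3.
Augment Res→r1→r3→r5→Out: bottleneck 2, flow now 5.
Augment Res→r1→r3→r6→Out: bottleneck 3, flow now 8.
Augment Res→r2→r3→r6→Out: bottleneck 2, flow now 10.
Augment Res→r2→r3→r7→Out: bottleneck 2, flow now 12.
Augment Res→r2→r4→r6→Out: bottleneck 4, flow now 16.
Augment Res→r2→r4→r7→Out: bottleneck 1, flow now 17.
No augmenting path remains; maximum flow = 17.
Cut capacity 17 equals the max flow, so it is a minimum cut.

Yes — it is a minimum cut (capacity 17).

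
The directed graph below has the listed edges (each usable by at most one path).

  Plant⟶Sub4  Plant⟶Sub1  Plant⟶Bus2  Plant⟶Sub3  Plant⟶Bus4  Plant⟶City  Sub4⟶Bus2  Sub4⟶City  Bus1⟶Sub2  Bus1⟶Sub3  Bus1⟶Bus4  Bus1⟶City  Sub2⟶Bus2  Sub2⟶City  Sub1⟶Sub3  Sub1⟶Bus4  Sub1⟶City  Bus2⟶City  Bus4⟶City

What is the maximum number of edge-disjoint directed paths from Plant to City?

5

Assign every edge capacity 1; by Menger, the answer equals the max flow.
Path Plant→City (+1); total 1.
Path Plant→Sub4→City (+1); total 2.
Path Plant→Sub1→City (+1); total 3.
Path Plant→Bus2→City (+1); total 4.
Path Plant→Bus4→City (+1); total 5.
No residual Plant→City path; max flow = 5.
Certifying cut of size 5: {Plant→Bus2, Plant→Bus4, Plant→City, Plant→Sub1, Plant→Sub4}.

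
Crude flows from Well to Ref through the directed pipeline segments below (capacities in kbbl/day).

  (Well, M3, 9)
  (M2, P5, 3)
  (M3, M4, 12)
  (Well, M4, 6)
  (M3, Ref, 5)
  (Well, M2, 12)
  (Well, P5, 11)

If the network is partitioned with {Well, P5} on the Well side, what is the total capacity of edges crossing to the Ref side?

27

Edges leaving {Well, P5}: Well→M3 (9), Well→M2 (12), Well→M4 (6).
Cut capacity = 9 + 12 + 6 = 27.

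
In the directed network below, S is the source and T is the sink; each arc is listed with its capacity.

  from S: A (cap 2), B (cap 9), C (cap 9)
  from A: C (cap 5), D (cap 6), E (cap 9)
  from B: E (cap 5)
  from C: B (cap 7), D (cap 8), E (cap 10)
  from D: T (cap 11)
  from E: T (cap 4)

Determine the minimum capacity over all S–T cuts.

Augment S→A→D→T: bottleneck 2, flow now 2.
Augment S→B→E→T: bottleneck 4, flow now 6.
Augment S→C→D→T: bottleneck 8, flow now 14.
No augmenting path remains; maximum flow = 14.
By max-flow min-cut, the minimum cut capacity equals the max flow.
In the residual graph, reachable from S: {S, B, C, E}.
Min-cut edges: S→A (2), C→D (8), E→T (4); capacity 2 + 8 + 4 = 14.

14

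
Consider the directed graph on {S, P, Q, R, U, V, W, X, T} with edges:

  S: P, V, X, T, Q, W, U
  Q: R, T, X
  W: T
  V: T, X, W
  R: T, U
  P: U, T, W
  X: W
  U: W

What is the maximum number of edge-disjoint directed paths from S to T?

Assign every edge capacity 1; by Menger, the answer equals the max flow.
Path S→T (+1); total 1.
Path S→P→T (+1); total 2.
Path S→Q→T (+1); total 3.
Path S→V→T (+1); total 4.
Path S→W→T (+1); total 5.
No residual S→T path; max flow = 5.
Certifying cut of size 5: {S→P, S→Q, S→T, S→V, W→T}.

5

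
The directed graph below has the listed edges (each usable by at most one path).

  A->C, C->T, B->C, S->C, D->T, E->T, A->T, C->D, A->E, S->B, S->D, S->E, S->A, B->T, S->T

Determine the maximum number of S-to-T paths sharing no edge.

Assign every edge capacity 1; by Menger, the answer equals the max flow.
Path S→T (+1); total 1.
Path S→A→T (+1); total 2.
Path S→B→T (+1); total 3.
Path S→C→T (+1); total 4.
Path S→D→T (+1); total 5.
Path S→E→T (+1); total 6.
No residual S→T path; max flow = 6.
Certifying cut of size 6: {S→A, S→B, S→C, S→D, S→E, S→T}.

6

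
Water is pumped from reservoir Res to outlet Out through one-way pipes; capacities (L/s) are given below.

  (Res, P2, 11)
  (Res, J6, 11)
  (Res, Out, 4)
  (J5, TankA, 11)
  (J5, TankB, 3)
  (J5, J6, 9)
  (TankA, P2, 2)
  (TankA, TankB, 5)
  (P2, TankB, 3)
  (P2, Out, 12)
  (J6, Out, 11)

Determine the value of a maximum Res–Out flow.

26

Augment Res→Out: bottleneck 4, flow now 4.
Augment Res→P2→Out: bottleneck 11, flow now 15.
Augment Res→J6→Out: bottleneck 11, flow now 26.
No augmenting path remains; maximum flow = 26.
In the residual graph, reachable from Res: {Res}.
Min-cut edges: Res→P2 (11), Res→J6 (11), Res→Out (4); capacity 11 + 11 + 4 = 26.
This cut is saturated, so no flow can exceed 26.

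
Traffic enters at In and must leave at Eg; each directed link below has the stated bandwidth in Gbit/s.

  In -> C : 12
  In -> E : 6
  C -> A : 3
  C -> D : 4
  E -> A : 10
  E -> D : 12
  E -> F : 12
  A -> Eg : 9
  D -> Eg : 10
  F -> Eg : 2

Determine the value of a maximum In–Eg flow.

13

Augment In→C→A→Eg: bottleneck 3, flow now 3.
Augment In→C→D→Eg: bottleneck 4, flow now 7.
Augment In→E→A→Eg: bottleneck 6, flow now 13.
No augmenting path remains; maximum flow = 13.
In the residual graph, reachable from In: {In, C}.
Min-cut edges: In→E (6), C→A (3), C→D (4); capacity 6 + 3 + 4 = 13.
This cut is saturated, so no flow can exceed 13.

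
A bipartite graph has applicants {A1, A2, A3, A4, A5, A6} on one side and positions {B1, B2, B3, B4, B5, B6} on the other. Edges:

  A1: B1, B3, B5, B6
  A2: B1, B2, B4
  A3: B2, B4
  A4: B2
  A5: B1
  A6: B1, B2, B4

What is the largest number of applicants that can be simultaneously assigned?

Unit-capacity flow: source→left, listed edges, right→sink; max matching = max flow.
Augmenting path A1→B1 (+1); matched 1.
Augmenting path A2→B2 (+1); matched 2.
Augmenting path A3→B4 (+1); matched 3.
Augmenting path A5→B1→A1→B3 (+1); matched 4.
No augmenting path remains; maximum matching = 4.
König certificate: {A1, B1, B2, B4} is a vertex cover of size 4 (every listed pair touches it), so no matching can be larger.

4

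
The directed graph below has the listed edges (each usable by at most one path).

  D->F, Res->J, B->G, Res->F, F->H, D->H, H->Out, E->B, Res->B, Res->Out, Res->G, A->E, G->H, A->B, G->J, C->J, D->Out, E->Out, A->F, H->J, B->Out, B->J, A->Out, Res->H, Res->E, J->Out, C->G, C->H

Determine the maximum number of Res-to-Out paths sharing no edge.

Assign every edge capacity 1; by Menger, the answer equals the max flow.
Path Res→Out (+1); total 1.
Path Res→B→Out (+1); total 2.
Path Res→E→Out (+1); total 3.
Path Res→H→Out (+1); total 4.
Path Res→J→Out (+1); total 5.
No residual Res→Out path; max flow = 5.
Certifying cut of size 5: {H→Out, J→Out, Res→B, Res→E, Res→Out}.

5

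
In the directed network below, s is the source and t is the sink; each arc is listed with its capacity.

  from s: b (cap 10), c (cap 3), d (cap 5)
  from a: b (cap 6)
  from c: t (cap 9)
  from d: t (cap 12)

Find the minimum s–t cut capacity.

8

Augment s→c→t: bottleneck 3, flow now 3.
Augment s→d→t: bottleneck 5, flow now 8.
No augmenting path remains; maximum flow = 8.
By max-flow min-cut, the minimum cut capacity equals the max flow.
In the residual graph, reachable from s: {s, b}.
Min-cut edges: s→c (3), s→d (5); capacity 3 + 5 = 8.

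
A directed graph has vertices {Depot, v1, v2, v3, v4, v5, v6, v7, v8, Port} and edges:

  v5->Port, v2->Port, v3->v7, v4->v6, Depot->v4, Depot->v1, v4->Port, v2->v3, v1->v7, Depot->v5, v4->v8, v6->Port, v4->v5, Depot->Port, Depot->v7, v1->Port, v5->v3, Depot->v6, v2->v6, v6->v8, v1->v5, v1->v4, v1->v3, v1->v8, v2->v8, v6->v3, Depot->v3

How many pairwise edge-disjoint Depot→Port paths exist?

Assign every edge capacity 1; by Menger, the answer equals the max flow.
Path Depot→Port (+1); total 1.
Path Depot→v1→Port (+1); total 2.
Path Depot→v4→Port (+1); total 3.
Path Depot→v5→Port (+1); total 4.
Path Depot→v6→Port (+1); total 5.
No residual Depot→Port path; max flow = 5.
Certifying cut of size 5: {Depot→Port, Depot→v1, Depot→v4, Depot→v5, Depot→v6}.

5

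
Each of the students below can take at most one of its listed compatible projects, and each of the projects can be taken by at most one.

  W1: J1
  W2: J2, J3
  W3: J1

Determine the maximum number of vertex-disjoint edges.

2

Unit-capacity flow: source→left, listed edges, right→sink; max matching = max flow.
Augmenting path W1→J1 (+1); matched 1.
Augmenting path W2→J2 (+1); matched 2.
No augmenting path remains; maximum matching = 2.
König certificate: {W2, J1} is a vertex cover of size 2 (every listed pair touches it), so no matching can be larger.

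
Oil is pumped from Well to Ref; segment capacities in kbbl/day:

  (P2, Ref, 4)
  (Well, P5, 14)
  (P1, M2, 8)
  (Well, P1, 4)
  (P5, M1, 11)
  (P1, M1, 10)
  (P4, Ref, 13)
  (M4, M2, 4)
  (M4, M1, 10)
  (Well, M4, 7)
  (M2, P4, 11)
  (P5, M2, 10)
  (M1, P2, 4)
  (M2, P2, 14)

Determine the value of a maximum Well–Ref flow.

15

Augment Well→P5→M2→P2→Ref: bottleneck 4, flow now 4.
Augment Well→P5→M2→P4→Ref: bottleneck 6, flow now 10.
Augment Well→P1→M2→P4→Ref: bottleneck 4, flow now 14.
Augment Well→M4→M2→P4→Ref: bottleneck 1, flow now 15.
No augmenting path remains; maximum flow = 15.
In the residual graph, reachable from Well: {Well, P5, P1, M4, M2, M1, P2}.
Min-cut edges: M2→P4 (11), P2→Ref (4); capacity 11 + 4 = 15.
This cut is saturated, so no flow can exceed 15.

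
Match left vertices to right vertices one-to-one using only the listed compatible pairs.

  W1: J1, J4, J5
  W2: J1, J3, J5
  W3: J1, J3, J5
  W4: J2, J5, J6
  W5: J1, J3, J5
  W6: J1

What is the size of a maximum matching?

Unit-capacity flow: source→left, listed edges, right→sink; max matching = max flow.
Augmenting path W1→J1 (+1); matched 1.
Augmenting path W2→J3 (+1); matched 2.
Augmenting path W3→J5 (+1); matched 3.
Augmenting path W4→J2 (+1); matched 4.
Augmenting path W5→J1→W1→J4 (+1); matched 5.
No augmenting path remains; maximum matching = 5.
König certificate: {W1, W4, J1, J3, J5} is a vertex cover of size 5 (every listed pair touches it), so no matching can be larger.

5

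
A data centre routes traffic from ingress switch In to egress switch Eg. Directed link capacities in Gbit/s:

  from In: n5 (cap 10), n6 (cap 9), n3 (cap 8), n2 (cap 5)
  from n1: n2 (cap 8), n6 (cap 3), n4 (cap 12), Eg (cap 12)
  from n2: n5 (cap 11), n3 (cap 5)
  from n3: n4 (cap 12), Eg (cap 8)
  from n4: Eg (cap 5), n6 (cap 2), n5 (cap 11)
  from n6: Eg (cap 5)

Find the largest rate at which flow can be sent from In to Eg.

Augment In→n3→Eg: bottleneck 8, flow now 8.
Augment In→n6→Eg: bottleneck 5, flow now 13.
Augment In→n2→n3→n4→Eg: bottleneck 5, flow now 18.
No augmenting path remains; maximum flow = 18.
In the residual graph, reachable from In: {In, n5, n6}.
Min-cut edges: In→n2 (5), In→n3 (8), n6→Eg (5); capacity 5 + 8 + 5 = 18.
This cut is saturated, so no flow can exceed 18.

18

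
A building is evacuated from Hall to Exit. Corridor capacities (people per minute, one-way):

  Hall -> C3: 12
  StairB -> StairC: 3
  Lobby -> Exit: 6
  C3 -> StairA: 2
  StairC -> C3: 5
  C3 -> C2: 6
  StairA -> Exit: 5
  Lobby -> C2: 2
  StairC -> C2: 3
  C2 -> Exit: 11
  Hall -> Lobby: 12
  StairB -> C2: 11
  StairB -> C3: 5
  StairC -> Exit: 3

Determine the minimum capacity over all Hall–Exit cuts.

Augment Hall→Lobby→Exit: bottleneck 6, flow now 6.
Augment Hall→C3→C2→Exit: bottleneck 6, flow now 12.
Augment Hall→C3→StairA→Exit: bottleneck 2, flow now 14.
Augment Hall→Lobby→C2→Exit: bottleneck 2, flow now 16.
No augmenting path remains; maximum flow = 16.
By max-flow min-cut, the minimum cut capacity equals the max flow.
In the residual graph, reachable from Hall: {Hall, C3, Lobby}.
Min-cut edges: C3→C2 (6), C3→StairA (2), Lobby→C2 (2), Lobby→Exit (6); capacity 6 + 2 + 2 + 6 = 16.

16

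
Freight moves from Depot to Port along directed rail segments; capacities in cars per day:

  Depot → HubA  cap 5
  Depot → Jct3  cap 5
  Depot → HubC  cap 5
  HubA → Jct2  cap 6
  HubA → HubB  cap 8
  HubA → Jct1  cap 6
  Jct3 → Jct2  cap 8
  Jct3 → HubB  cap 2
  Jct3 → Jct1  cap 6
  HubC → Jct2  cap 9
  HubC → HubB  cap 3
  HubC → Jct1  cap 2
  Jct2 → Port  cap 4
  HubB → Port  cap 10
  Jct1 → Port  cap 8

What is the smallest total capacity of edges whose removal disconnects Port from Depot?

Augment Depot→HubA→Jct2→Port: bottleneck 4, flow now 4.
Augment Depot→HubA→HubB→Port: bottleneck 1, flow now 5.
Augment Depot→Jct3→HubB→Port: bottleneck 2, flow now 7.
Augment Depot→Jct3→Jct1→Port: bottleneck 3, flow now 10.
Augment Depot→HubC→HubB→Port: bottleneck 3, flow now 13.
Augment Depot→HubC→Jct1→Port: bottleneck 2, flow now 15.
No augmenting path remains; maximum flow = 15.
By max-flow min-cut, the minimum cut capacity equals the max flow.
In the residual graph, reachable from Depot: {Depot}.
Min-cut edges: Depot→HubA (5), Depot→Jct3 (5), Depot→HubC (5); capacity 5 + 5 + 5 = 15.

15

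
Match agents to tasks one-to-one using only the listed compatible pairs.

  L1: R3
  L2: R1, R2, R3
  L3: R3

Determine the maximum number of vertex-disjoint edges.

2

Unit-capacity flow: source→left, listed edges, right→sink; max matching = max flow.
Augmenting path L1→R3 (+1); matched 1.
Augmenting path L2→R1 (+1); matched 2.
No augmenting path remains; maximum matching = 2.
König certificate: {L2, R3} is a vertex cover of size 2 (every listed pair touches it), so no matching can be larger.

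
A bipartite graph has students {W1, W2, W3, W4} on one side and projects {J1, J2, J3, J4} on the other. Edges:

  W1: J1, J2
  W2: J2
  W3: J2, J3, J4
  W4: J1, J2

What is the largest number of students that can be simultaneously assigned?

Unit-capacity flow: source→left, listed edges, right→sink; max matching = max flow.
Augmenting path W1→J1 (+1); matched 1.
Augmenting path W2→J2 (+1); matched 2.
Augmenting path W3→J3 (+1); matched 3.
No augmenting path remains; maximum matching = 3.
König certificate: {W3, J1, J2} is a vertex cover of size 3 (every listed pair touches it), so no matching can be larger.

3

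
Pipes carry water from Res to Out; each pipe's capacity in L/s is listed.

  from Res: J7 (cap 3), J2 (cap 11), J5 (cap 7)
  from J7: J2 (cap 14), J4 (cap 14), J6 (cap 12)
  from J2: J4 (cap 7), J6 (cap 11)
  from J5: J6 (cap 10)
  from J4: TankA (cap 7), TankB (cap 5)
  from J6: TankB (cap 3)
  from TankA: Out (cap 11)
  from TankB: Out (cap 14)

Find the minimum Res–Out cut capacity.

13

Augment Res→J7→J4→TankA→Out: bottleneck 3, flow now 3.
Augment Res→J2→J4→TankA→Out: bottleneck 4, flow now 7.
Augment Res→J2→J4→TankB→Out: bottleneck 3, flow now 10.
Augment Res→J2→J6→TankB→Out: bottleneck 3, flow now 13.
No augmenting path remains; maximum flow = 13.
By max-flow min-cut, the minimum cut capacity equals the max flow.
In the residual graph, reachable from Res: {Res, J2, J5, J6}.
Min-cut edges: Res→J7 (3), J2→J4 (7), J6→TankB (3); capacity 3 + 7 + 3 = 13.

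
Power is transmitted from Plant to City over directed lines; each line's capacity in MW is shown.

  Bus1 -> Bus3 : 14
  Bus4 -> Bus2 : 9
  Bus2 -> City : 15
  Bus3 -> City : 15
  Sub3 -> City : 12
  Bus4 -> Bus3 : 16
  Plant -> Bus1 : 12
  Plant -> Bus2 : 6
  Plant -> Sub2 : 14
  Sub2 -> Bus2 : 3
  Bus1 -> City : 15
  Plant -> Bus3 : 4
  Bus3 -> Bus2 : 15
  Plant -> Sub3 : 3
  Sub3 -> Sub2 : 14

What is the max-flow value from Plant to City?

Augment Plant→Bus1→City: bottleneck 12, flow now 12.
Augment Plant→Bus3→City: bottleneck 4, flow now 16.
Augment Plant→Sub3→City: bottleneck 3, flow now 19.
Augment Plant→Bus2→City: bottleneck 6, flow now 25.
Augment Plant→Sub2→Bus2→City: bottleneck 3, flow now 28.
No augmenting path remains; maximum flow = 28.
In the residual graph, reachable from Plant: {Plant, Sub2}.
Min-cut edges: Plant→Bus1 (12), Plant→Bus3 (4), Plant→Sub3 (3), Plant→Bus2 (6), Sub2→Bus2 (3); capacity 12 + 4 + 3 + 6 + 3 = 28.
This cut is saturated, so no flow can exceed 28.

28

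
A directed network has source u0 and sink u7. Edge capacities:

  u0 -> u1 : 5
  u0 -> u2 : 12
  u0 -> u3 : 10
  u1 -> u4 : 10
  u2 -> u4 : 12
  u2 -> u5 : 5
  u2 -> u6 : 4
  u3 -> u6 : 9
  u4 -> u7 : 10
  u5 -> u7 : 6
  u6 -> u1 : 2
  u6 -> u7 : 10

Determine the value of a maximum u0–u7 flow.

25

Augment u0→u1→u4→u7: bottleneck 5, flow now 5.
Augment u0→u2→u4→u7: bottleneck 5, flow now 10.
Augment u0→u2→u5→u7: bottleneck 5, flow now 15.
Augment u0→u2→u6→u7: bottleneck 2, flow now 17.
Augment u0→u3→u6→u7: bottleneck 8, flow now 25.
No augmenting path remains; maximum flow = 25.
In the residual graph, reachable from u0: {u0, u1, u2, u3, u4, u6}.
Min-cut edges: u2→u5 (5), u4→u7 (10), u6→u7 (10); capacity 5 + 10 + 10 = 25.
This cut is saturated, so no flow can exceed 25.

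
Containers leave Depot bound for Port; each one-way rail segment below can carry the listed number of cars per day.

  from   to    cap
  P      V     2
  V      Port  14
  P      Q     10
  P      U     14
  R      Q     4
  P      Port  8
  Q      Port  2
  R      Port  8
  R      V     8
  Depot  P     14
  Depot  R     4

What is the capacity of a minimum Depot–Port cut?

16

Augment Depot→P→Port: bottleneck 8, flow now 8.
Augment Depot→R→Port: bottleneck 4, flow now 12.
Augment Depot→P→Q→Port: bottleneck 2, flow now 14.
Augment Depot→P→V→Port: bottleneck 2, flow now 16.
No augmenting path remains; maximum flow = 16.
By max-flow min-cut, the minimum cut capacity equals the max flow.
In the residual graph, reachable from Depot: {Depot, P, Q, U}.
Min-cut edges: Depot→R (4), P→V (2), P→Port (8), Q→Port (2); capacity 4 + 2 + 8 + 2 = 16.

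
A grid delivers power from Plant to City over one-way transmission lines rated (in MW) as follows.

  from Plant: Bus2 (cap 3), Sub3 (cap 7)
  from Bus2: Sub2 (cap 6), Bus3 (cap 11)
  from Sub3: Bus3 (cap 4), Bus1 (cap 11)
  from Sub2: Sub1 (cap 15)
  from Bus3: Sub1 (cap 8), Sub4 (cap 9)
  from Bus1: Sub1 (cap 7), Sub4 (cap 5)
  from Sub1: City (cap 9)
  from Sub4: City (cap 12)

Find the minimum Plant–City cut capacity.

Augment Plant→Bus2→Sub2→Sub1→City: bottleneck 3, flow now 3.
Augment Plant→Sub3→Bus3→Sub1→City: bottleneck 4, flow now 7.
Augment Plant→Sub3→Bus1→Sub1→City: bottleneck 2, flow now 9.
Augment Plant→Sub3→Bus1→Sub4→City: bottleneck 1, flow now 10.
No augmenting path remains; maximum flow = 10.
By max-flow min-cut, the minimum cut capacity equals the max flow.
In the residual graph, reachable from Plant: {Plant}.
Min-cut edges: Plant→Bus2 (3), Plant→Sub3 (7); capacity 3 + 7 = 10.

10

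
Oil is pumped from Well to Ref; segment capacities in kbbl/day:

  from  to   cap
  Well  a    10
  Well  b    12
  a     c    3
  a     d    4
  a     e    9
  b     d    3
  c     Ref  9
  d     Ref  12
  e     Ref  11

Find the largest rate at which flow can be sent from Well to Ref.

Augment Well→a→c→Ref: bottleneck 3, flow now 3.
Augment Well→a→d→Ref: bottleneck 4, flow now 7.
Augment Well→a→e→Ref: bottleneck 3, flow now 10.
Augment Well→b→d→Ref: bottleneck 3, flow now 13.
No augmenting path remains; maximum flow = 13.
In the residual graph, reachable from Well: {Well, b}.
Min-cut edges: Well→a (10), b→d (3); capacity 10 + 3 = 13.
This cut is saturated, so no flow can exceed 13.

13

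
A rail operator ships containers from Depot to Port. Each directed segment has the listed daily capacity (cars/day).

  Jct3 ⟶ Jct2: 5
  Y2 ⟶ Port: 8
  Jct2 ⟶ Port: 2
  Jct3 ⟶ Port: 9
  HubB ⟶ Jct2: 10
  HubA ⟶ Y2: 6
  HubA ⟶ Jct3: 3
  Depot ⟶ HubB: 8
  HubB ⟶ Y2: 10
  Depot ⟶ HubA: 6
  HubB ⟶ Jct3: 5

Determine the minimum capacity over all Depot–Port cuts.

Augment Depot→HubB→Y2→Port: bottleneck 8, flow now 8.
Augment Depot→HubA→Jct3→Port: bottleneck 3, flow now 11.
Augment Depot→HubA→Y2→HubB→Jct2→Port: bottleneck 2, flow now 13. (uses reverse residual edge)
Augment Depot→HubA→Y2→HubB→Jct3→Port: bottleneck 1, flow now 14. (uses reverse residual edge)
No augmenting path remains; maximum flow = 14.
By max-flow min-cut, the minimum cut capacity equals the max flow.
In the residual graph, reachable from Depot: {Depot}.
Min-cut edges: Depot→HubB (8), Depot→HubA (6); capacity 8 + 6 = 14.

14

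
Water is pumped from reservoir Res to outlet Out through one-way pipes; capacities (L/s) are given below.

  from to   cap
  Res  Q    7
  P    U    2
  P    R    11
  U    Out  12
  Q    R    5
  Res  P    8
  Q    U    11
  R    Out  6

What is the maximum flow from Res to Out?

Augment Res→P→R→Out: bottleneck 6, flow now 6.
Augment Res→P→U→Out: bottleneck 2, flow now 8.
Augment Res→Q→U→Out: bottleneck 7, flow now 15.
No augmenting path remains; maximum flow = 15.
In the residual graph, reachable from Res: {Res}.
Min-cut edges: Res→P (8), Res→Q (7); capacity 8 + 7 = 15.
This cut is saturated, so no flow can exceed 15.

15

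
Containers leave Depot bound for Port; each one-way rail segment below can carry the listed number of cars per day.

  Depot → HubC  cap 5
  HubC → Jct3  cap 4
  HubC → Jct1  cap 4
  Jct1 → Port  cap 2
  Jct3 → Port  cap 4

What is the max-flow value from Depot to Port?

5

Augment Depot→HubC→Jct1→Port: bottleneck 2, flow now 2.
Augment Depot→HubC→Jct3→Port: bottleneck 3, flow now 5.
No augmenting path remains; maximum flow = 5.
In the residual graph, reachable from Depot: {Depot}.
Min-cut edges: Depot→HubC (5); capacity 5 = 5.
This cut is saturated, so no flow can exceed 5.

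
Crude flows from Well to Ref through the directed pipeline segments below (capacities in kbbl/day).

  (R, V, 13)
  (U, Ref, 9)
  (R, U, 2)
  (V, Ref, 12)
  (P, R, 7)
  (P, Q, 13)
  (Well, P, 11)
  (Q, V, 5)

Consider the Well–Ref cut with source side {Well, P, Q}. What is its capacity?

12

Edges leaving {Well, P, Q}: P→R (7), Q→V (5).
Cut capacity = 7 + 5 = 12.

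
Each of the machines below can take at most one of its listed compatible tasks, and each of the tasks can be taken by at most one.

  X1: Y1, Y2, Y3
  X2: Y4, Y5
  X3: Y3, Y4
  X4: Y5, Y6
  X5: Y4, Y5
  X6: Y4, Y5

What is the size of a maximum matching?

Unit-capacity flow: source→left, listed edges, right→sink; max matching = max flow.
Augmenting path X1→Y1 (+1); matched 1.
Augmenting path X2→Y4 (+1); matched 2.
Augmenting path X3→Y3 (+1); matched 3.
Augmenting path X4→Y5 (+1); matched 4.
Augmenting path X5→Y5→X4→Y6 (+1); matched 5.
No augmenting path remains; maximum matching = 5.
König certificate: {X1, X3, X4, Y4, Y5} is a vertex cover of size 5 (every listed pair touches it), so no matching can be larger.

5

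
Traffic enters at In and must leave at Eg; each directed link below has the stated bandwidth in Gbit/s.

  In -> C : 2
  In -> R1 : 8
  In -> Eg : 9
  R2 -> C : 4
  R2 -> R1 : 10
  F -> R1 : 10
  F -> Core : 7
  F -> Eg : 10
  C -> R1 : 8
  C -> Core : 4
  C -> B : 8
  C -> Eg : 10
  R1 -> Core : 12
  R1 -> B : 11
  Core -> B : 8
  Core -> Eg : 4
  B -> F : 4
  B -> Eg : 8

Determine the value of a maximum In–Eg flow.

19

Augment In→Eg: bottleneck 9, flow now 9.
Augment In→C→Eg: bottleneck 2, flow now 11.
Augment In→R1→Core→Eg: bottleneck 4, flow now 15.
Augment In→R1→B→Eg: bottleneck 4, flow now 19.
No augmenting path remains; maximum flow = 19.
In the residual graph, reachable from In: {In}.
Min-cut edges: In→C (2), In→R1 (8), In→Eg (9); capacity 2 + 8 + 9 = 19.
This cut is saturated, so no flow can exceed 19.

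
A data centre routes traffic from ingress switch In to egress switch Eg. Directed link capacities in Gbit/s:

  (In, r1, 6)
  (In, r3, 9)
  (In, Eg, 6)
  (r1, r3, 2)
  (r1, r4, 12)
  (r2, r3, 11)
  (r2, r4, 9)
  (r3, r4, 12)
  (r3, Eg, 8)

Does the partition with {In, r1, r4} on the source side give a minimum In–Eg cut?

No — its capacity is 17, but the minimum cut has capacity 14.

Given cut capacity: 9 + 6 + 2 = 17.
Augment In→Eg: bottleneck 6, flow now 6.
Augment In→r3→Eg: bottleneck 8, flow now 14.
No augmenting path remains; maximum flow = 14.
In the residual graph, reachable from In: {In, r1, r3, r4}.
Min-cut edges: In→Eg (6), r3→Eg (8); capacity 6 + 8 = 14.
Cut capacity 17 exceeds the max flow 14, so it is not minimum.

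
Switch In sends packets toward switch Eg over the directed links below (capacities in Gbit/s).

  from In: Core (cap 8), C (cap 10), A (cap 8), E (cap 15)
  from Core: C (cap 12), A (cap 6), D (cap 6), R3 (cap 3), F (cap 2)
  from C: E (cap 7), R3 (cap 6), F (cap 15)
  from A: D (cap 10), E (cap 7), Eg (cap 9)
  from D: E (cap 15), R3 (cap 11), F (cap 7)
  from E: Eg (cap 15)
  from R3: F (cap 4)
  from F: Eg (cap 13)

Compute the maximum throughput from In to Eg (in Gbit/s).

37

Augment In→A→Eg: bottleneck 8, flow now 8.
Augment In→E→Eg: bottleneck 15, flow now 23.
Augment In→Core→A→Eg: bottleneck 1, flow now 24.
Augment In→Core→F→Eg: bottleneck 2, flow now 26.
Augment In→C→F→Eg: bottleneck 10, flow now 36.
Augment In→Core→C→F→Eg: bottleneck 1, flow now 37.
No augmenting path remains; maximum flow = 37.
In the residual graph, reachable from In: {In, Core, C, A, D, E, R3, F}.
Min-cut edges: A→Eg (9), E→Eg (15), F→Eg (13); capacity 9 + 15 + 13 = 37.
This cut is saturated, so no flow can exceed 37.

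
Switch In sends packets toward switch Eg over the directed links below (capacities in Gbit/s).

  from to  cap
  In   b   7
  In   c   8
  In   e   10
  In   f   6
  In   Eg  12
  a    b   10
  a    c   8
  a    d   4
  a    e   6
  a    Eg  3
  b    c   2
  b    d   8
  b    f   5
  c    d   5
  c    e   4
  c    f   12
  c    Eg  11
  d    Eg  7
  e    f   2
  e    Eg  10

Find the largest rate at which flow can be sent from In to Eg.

Augment In→Eg: bottleneck 12, flow now 12.
Augment In→c→Eg: bottleneck 8, flow now 20.
Augment In→e→Eg: bottleneck 10, flow now 30.
Augment In→b→c→Eg: bottleneck 2, flow now 32.
Augment In→b→d→Eg: bottleneck 5, flow now 37.
No augmenting path remains; maximum flow = 37.
In the residual graph, reachable from In: {In, f}.
Min-cut edges: In→b (7), In→c (8), In→e (10), In→Eg (12); capacity 7 + 8 + 10 + 12 = 37.
This cut is saturated, so no flow can exceed 37.

37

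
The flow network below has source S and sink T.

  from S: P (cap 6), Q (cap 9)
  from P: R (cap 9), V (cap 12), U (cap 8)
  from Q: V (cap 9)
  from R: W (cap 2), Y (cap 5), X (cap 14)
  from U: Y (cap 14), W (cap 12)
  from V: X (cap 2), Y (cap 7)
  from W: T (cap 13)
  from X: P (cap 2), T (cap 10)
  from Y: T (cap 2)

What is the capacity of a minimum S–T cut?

Augment S→P→R→W→T: bottleneck 2, flow now 2.
Augment S→P→R→X→T: bottleneck 4, flow now 6.
Augment S→Q→V→X→T: bottleneck 2, flow now 8.
Augment S→Q→V→Y→T: bottleneck 2, flow now 10.
No augmenting path remains; maximum flow = 10.
By max-flow min-cut, the minimum cut capacity equals the max flow.
In the residual graph, reachable from S: {S, Q, V, Y}.
Min-cut edges: S→P (6), V→X (2), Y→T (2); capacity 6 + 2 + 2 = 10.

10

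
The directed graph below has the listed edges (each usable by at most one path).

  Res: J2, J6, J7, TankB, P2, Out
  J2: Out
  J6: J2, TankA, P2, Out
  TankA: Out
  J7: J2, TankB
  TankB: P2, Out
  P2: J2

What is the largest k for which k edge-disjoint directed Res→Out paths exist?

4

Assign every edge capacity 1; by Menger, the answer equals the max flow.
Path Res→Out (+1); total 1.
Path Res→J2→Out (+1); total 2.
Path Res→J6→Out (+1); total 3.
Path Res→TankB→Out (+1); total 4.
No residual Res→Out path; max flow = 4.
Certifying cut of size 4: {J2→Out, Res→J6, Res→Out, TankB→Out}.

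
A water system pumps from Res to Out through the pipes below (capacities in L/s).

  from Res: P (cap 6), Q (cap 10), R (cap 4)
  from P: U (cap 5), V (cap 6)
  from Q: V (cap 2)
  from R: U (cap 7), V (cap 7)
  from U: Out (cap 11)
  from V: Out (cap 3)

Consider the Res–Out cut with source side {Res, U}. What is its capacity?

Edges leaving {Res, U}: Res→P (6), Res→Q (10), Res→R (4), U→Out (11).
Cut capacity = 6 + 10 + 4 + 11 = 31.

31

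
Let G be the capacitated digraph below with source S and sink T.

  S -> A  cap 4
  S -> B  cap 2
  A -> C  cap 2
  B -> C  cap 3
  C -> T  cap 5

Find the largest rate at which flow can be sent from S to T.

Augment S→A→C→T: bottleneck 2, flow now 2.
Augment S→B→C→T: bottleneck 2, flow now 4.
No augmenting path remains; maximum flow = 4.
In the residual graph, reachable from S: {S, A}.
Min-cut edges: S→B (2), A→C (2); capacity 2 + 2 = 4.
This cut is saturated, so no flow can exceed 4.

4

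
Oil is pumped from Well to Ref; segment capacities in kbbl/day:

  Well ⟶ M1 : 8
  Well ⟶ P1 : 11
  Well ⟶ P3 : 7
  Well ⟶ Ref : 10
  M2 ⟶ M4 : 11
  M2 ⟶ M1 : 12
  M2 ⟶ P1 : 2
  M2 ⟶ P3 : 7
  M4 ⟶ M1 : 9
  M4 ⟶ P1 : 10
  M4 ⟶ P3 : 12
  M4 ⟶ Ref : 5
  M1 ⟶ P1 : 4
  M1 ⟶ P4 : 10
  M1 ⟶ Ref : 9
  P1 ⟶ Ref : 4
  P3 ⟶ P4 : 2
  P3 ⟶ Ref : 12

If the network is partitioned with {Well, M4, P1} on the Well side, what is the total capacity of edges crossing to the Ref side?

55

Edges leaving {Well, M4, P1}: Well→M1 (8), Well→P3 (7), Well→Ref (10), M4→M1 (9), M4→P3 (12), M4→Ref (5), P1→Ref (4).
Cut capacity = 8 + 7 + 10 + 9 + 12 + 5 + 4 = 55.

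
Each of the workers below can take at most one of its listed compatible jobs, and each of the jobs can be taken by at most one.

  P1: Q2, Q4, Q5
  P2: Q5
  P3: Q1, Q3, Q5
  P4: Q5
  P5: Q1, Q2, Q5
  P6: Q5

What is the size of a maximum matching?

Unit-capacity flow: source→left, listed edges, right→sink; max matching = max flow.
Augmenting path P1→Q2 (+1); matched 1.
Augmenting path P2→Q5 (+1); matched 2.
Augmenting path P3→Q1 (+1); matched 3.
Augmenting path P5→Q1→P3→Q3 (+1); matched 4.
No augmenting path remains; maximum matching = 4.
König certificate: {P1, P3, P5, Q5} is a vertex cover of size 4 (every listed pair touches it), so no matching can be larger.

4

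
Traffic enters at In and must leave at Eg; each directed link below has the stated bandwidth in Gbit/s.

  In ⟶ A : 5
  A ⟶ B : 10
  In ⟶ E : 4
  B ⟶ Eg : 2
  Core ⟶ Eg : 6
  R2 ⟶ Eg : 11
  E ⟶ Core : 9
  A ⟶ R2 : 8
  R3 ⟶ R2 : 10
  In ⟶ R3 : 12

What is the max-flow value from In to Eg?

17

Augment In→R3→R2→Eg: bottleneck 10, flow now 10.
Augment In→E→Core→Eg: bottleneck 4, flow now 14.
Augment In→A→B→Eg: bottleneck 2, flow now 16.
Augment In→A→R2→Eg: bottleneck 1, flow now 17.
No augmenting path remains; maximum flow = 17.
In the residual graph, reachable from In: {In, R3, A, B, R2}.
Min-cut edges: In→E (4), B→Eg (2), R2→Eg (11); capacity 4 + 2 + 11 = 17.
This cut is saturated, so no flow can exceed 17.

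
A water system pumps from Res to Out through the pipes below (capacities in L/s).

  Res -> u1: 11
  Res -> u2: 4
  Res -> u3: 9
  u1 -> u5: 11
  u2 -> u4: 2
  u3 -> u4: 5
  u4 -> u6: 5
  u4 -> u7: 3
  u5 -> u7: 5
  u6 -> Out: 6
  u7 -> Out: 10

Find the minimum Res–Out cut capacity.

Augment Res→u1→u5→u7→Out: bottleneck 5, flow now 5.
Augment Res→u2→u4→u6→Out: bottleneck 2, flow now 7.
Augment Res→u3→u4→u6→Out: bottleneck 3, flow now 10.
Augment Res→u3→u4→u7→Out: bottleneck 2, flow now 12.
No augmenting path remains; maximum flow = 12.
By max-flow min-cut, the minimum cut capacity equals the max flow.
In the residual graph, reachable from Res: {Res, u1, u2, u3, u5}.
Min-cut edges: u2→u4 (2), u3→u4 (5), u5→u7 (5); capacity 2 + 5 + 5 = 12.

12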